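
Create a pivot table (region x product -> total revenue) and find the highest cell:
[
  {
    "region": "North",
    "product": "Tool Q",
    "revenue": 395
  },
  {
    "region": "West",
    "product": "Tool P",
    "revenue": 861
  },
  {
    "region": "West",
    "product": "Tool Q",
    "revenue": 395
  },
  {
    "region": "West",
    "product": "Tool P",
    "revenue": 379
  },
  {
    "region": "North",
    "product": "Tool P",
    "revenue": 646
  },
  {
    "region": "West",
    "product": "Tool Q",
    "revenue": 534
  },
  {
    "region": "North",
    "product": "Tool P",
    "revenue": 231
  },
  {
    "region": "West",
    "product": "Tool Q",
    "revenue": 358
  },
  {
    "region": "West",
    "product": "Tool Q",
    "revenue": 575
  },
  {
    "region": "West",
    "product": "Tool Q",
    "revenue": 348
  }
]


Pivot: region (rows) x product (columns) -> total revenue

     Tool P        Tool Q      
North          877           395  
West          1240          2210  

Highest: West / Tool Q = $2210

West / Tool Q = $2210


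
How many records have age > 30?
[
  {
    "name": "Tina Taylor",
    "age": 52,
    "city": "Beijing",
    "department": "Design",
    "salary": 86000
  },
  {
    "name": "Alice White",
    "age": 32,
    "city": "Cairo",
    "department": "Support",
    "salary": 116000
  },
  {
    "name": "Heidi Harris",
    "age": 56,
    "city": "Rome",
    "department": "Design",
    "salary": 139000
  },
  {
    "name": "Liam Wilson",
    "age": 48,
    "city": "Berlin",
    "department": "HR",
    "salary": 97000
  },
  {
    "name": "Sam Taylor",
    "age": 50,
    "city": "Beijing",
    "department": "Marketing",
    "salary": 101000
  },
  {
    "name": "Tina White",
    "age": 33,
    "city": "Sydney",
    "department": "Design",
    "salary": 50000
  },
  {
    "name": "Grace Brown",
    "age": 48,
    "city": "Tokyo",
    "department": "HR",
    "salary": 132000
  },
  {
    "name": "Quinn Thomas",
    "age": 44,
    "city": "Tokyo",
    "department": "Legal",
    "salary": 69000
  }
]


Data: 8 records
Condition: age > 30

Checking each record:
  Tina Taylor: 52 MATCH
  Alice White: 32 MATCH
  Heidi Harris: 56 MATCH
  Liam Wilson: 48 MATCH
  Sam Taylor: 50 MATCH
  Tina White: 33 MATCH
  Grace Brown: 48 MATCH
  Quinn Thomas: 44 MATCH

Count: 8

8


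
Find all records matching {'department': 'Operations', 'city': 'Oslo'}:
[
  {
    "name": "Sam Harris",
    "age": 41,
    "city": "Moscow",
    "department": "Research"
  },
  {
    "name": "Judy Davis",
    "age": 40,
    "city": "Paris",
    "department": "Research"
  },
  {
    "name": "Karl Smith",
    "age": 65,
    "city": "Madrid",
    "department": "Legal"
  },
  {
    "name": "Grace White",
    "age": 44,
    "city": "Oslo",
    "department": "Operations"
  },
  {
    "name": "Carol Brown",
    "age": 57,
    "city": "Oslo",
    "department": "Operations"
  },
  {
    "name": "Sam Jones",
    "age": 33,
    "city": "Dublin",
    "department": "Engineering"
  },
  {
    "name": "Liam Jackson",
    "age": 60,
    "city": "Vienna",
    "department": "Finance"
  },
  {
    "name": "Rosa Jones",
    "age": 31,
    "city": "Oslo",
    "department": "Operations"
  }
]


Search criteria: {'department': 'Operations', 'city': 'Oslo'}

Checking 8 records:
  Sam Harris: {department: Research, city: Moscow}
  Judy Davis: {department: Research, city: Paris}
  Karl Smith: {department: Legal, city: Madrid}
  Grace White: {department: Operations, city: Oslo} <-- MATCH
  Carol Brown: {department: Operations, city: Oslo} <-- MATCH
  Sam Jones: {department: Engineering, city: Dublin}
  Liam Jackson: {department: Finance, city: Vienna}
  Rosa Jones: {department: Operations, city: Oslo} <-- MATCH

Matches: ["Grace White", "Carol Brown", "Rosa Jones"]

["Grace White", "Carol Brown", "Rosa Jones"]


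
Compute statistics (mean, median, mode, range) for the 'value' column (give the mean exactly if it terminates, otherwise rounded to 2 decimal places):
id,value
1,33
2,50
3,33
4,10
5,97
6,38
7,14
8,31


Data: [33, 50, 33, 10, 97, 38, 14, 31]
Count: 8
Sum: 306
Mean: 306/8 = 38.25
Sorted: [10, 14, 31, 33, 33, 38, 50, 97]
Median: 33.0
Mode: 33 (2 times)
Range: 97 - 10 = 87
Min: 10, Max: 97

mean=38.25, median=33.0, mode=33, range=87


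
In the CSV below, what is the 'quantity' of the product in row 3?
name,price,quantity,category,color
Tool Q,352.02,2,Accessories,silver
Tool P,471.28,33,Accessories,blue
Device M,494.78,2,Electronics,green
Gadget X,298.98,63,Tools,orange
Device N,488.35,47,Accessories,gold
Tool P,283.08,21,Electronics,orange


Query: Row 3 ('Device M'), column 'quantity'
Value: 2

2


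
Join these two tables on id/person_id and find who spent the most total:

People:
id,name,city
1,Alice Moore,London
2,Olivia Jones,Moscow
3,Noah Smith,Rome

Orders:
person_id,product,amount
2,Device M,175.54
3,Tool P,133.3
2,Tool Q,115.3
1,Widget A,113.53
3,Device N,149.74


Join on: people.id = orders.person_id

Joined rows:
  Olivia Jones (Moscow) bought Device M for $175.54
  Noah Smith (Rome) bought Tool P for $133.3
  Olivia Jones (Moscow) bought Tool Q for $115.3
  Alice Moore (London) bought Widget A for $113.53
  Noah Smith (Rome) bought Device N for $149.74

Total per person:
  Olivia Jones: $290.84
  Noah Smith: $283.04
  Alice Moore: $113.53

Top spender: Olivia Jones ($290.84)

Olivia Jones ($290.84)


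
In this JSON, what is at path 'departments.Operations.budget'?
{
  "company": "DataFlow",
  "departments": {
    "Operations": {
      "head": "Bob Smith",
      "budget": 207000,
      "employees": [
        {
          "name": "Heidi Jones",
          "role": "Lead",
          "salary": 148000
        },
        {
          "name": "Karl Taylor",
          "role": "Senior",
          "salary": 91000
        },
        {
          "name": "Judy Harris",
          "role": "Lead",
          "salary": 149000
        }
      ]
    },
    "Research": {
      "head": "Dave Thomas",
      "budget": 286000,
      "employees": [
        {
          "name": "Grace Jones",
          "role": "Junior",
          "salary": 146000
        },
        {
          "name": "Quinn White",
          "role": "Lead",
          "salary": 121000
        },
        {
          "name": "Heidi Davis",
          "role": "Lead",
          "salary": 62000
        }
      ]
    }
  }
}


Path: departments.Operations.budget

Navigate:
  -> departments
  -> Operations
  -> budget = 207000

207000


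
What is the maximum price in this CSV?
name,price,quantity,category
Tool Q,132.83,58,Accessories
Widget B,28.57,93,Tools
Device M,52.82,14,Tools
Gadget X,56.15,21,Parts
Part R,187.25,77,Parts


Computing maximum price:
Values: [132.83, 28.57, 52.82, 56.15, 187.25]
Max = 187.25

187.25


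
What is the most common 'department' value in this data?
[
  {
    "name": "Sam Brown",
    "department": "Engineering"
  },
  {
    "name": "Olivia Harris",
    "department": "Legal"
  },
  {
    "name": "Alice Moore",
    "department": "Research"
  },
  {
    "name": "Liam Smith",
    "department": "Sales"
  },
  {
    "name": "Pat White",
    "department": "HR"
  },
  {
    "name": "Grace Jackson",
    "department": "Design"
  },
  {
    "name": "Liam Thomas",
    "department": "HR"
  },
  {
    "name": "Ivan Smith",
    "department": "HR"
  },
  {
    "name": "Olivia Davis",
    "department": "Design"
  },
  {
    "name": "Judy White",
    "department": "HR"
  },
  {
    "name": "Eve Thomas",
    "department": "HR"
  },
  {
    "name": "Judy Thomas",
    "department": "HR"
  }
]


Counting 'department' values across 12 records:

  HR: 6 ######
  Design: 2 ##
  Engineering: 1 #
  Legal: 1 #
  Research: 1 #
  Sales: 1 #

Most common: HR (6 times)

HR (6 times)


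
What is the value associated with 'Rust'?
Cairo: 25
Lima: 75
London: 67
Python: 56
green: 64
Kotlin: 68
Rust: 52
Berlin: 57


Looking up key 'Rust'
Value: 52

52


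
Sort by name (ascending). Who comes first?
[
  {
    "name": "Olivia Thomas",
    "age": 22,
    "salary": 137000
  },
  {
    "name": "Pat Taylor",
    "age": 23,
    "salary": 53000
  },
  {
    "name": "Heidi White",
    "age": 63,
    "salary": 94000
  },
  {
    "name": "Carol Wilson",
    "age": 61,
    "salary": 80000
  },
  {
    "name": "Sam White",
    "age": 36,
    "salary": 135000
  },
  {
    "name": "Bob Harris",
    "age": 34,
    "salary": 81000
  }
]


Sort by: name (ascending)

Sorted order:
  1. Bob Harris (name = Bob Harris)
  2. Carol Wilson (name = Carol Wilson)
  3. Heidi White (name = Heidi White)
  4. Olivia Thomas (name = Olivia Thomas)
  5. Pat Taylor (name = Pat Taylor)
  6. Sam White (name = Sam White)

First: Bob Harris

Bob Harris


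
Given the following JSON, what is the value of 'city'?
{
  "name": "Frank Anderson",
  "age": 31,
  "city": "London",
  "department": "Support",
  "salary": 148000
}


Looking up field 'city'
Value: London

London


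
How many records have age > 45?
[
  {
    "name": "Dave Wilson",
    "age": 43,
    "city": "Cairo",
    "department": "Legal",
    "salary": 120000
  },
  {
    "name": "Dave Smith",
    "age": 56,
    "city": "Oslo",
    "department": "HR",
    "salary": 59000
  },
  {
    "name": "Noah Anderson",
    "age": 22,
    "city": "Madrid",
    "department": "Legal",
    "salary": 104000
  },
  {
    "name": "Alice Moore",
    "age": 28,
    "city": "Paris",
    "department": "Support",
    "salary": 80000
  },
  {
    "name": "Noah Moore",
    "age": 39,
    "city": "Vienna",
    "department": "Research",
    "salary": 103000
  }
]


Data: 5 records
Condition: age > 45

Checking each record:
  Dave Wilson: 43
  Dave Smith: 56 MATCH
  Noah Anderson: 22
  Alice Moore: 28
  Noah Moore: 39

Count: 1

1


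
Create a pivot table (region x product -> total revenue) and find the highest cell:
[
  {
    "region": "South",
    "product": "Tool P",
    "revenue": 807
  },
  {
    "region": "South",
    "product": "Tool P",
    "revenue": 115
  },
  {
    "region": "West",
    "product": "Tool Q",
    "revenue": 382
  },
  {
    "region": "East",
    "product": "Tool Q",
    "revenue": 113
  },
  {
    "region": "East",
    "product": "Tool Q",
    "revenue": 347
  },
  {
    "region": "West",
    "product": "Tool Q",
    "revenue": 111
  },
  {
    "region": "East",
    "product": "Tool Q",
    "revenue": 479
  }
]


Pivot: region (rows) x product (columns) -> total revenue

     Tool P        Tool Q      
East             0           939  
South          922             0  
West             0           493  

Highest: East / Tool Q = $939

East / Tool Q = $939


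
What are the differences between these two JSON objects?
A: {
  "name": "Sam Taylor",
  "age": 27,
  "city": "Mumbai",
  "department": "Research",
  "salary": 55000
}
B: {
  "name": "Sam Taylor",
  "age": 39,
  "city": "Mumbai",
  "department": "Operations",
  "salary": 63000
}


Comparing each field (in key order):
  name: same
  age: DIFFERENT
  city: same
  department: DIFFERENT
  salary: DIFFERENT
Differences:
  age: 27 -> 39
  department: Research -> Operations
  salary: 55000 -> 63000

3 field(s) changed

3 changes: age, department, salary


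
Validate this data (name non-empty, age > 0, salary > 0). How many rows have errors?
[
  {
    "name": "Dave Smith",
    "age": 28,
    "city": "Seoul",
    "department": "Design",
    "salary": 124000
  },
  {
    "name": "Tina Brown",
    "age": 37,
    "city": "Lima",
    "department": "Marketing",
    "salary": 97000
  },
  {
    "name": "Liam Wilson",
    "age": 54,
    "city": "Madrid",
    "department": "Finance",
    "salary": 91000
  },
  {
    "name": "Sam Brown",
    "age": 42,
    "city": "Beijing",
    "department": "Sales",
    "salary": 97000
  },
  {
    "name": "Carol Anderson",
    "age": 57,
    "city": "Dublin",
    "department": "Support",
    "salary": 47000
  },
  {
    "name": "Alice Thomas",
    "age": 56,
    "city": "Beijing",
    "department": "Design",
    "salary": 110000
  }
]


Validating 6 records:
Rules: name non-empty, age > 0, salary > 0

  Row 1 (Dave Smith): OK
  Row 2 (Tina Brown): OK
  Row 3 (Liam Wilson): OK
  Row 4 (Sam Brown): OK
  Row 5 (Carol Anderson): OK
  Row 6 (Alice Thomas): OK

Total errors: 0

0 errors


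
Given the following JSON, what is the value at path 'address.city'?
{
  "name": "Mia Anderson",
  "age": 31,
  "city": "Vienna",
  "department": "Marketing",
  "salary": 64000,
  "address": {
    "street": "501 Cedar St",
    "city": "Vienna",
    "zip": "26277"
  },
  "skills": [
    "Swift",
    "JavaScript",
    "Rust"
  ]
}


Query: address.city
Path: address -> city
Value: Vienna

Vienna


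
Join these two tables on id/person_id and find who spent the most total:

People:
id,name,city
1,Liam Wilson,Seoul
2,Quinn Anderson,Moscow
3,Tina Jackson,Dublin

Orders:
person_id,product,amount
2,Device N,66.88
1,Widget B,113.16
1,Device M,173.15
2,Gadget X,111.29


Join on: people.id = orders.person_id

Joined rows:
  Quinn Anderson (Moscow) bought Device N for $66.88
  Liam Wilson (Seoul) bought Widget B for $113.16
  Liam Wilson (Seoul) bought Device M for $173.15
  Quinn Anderson (Moscow) bought Gadget X for $111.29

Total per person:
  Liam Wilson: $286.31
  Quinn Anderson: $178.17

Top spender: Liam Wilson ($286.31)

Liam Wilson ($286.31)


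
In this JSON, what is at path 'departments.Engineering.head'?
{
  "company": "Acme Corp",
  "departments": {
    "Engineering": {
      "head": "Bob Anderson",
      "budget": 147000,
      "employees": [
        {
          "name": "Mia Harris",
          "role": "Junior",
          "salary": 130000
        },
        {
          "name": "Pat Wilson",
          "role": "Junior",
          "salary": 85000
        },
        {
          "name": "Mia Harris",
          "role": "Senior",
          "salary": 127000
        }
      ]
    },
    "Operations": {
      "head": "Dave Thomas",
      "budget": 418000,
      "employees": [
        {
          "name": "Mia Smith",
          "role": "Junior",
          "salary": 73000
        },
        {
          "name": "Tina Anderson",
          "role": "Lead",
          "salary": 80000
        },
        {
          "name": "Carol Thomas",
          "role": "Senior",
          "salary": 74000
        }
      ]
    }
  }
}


Path: departments.Engineering.head

Navigate:
  -> departments
  -> Engineering
  -> head = 'Bob Anderson'

Bob Anderson


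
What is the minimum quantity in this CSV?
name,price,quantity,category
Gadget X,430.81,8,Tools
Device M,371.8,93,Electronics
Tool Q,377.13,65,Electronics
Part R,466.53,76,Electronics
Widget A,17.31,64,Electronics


Computing minimum quantity:
Values: [8, 93, 65, 76, 64]
Min = 8

8


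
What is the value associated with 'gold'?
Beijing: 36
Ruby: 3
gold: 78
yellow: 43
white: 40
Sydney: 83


Looking up key 'gold'
Value: 78

78


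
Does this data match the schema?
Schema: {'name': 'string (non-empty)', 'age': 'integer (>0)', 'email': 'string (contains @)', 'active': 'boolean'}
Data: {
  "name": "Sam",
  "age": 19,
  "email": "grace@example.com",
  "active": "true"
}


Validating each field against schema:
  name: OK (non-empty string)
  age: OK (positive integer)
  email: OK (string with @)
  active: FAIL ("true" is not a boolean)

Result: INVALID (1 error: active)

INVALID (1 error: active)


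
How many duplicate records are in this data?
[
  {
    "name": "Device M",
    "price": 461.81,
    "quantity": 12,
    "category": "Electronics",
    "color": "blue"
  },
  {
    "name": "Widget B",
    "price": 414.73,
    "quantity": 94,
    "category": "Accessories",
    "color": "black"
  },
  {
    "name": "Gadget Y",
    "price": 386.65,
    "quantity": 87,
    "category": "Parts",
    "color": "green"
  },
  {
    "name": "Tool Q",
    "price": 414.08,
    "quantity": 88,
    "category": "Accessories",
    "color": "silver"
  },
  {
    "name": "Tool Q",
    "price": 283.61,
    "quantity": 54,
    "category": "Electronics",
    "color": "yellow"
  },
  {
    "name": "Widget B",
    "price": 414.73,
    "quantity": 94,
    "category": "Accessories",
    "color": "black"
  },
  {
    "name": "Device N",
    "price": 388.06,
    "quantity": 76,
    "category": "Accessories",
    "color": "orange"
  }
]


Checking 7 records for duplicates:

  Row 1: Device M ($461.81, qty 12)
  Row 2: Widget B ($414.73, qty 94)
  Row 3: Gadget Y ($386.65, qty 87)
  Row 4: Tool Q ($414.08, qty 88)
  Row 5: Tool Q ($283.61, qty 54)
  Row 6: Widget B ($414.73, qty 94) <-- DUPLICATE
  Row 7: Device N ($388.06, qty 76)

Duplicates found: 1
Unique records: 6

1 duplicates, 6 unique


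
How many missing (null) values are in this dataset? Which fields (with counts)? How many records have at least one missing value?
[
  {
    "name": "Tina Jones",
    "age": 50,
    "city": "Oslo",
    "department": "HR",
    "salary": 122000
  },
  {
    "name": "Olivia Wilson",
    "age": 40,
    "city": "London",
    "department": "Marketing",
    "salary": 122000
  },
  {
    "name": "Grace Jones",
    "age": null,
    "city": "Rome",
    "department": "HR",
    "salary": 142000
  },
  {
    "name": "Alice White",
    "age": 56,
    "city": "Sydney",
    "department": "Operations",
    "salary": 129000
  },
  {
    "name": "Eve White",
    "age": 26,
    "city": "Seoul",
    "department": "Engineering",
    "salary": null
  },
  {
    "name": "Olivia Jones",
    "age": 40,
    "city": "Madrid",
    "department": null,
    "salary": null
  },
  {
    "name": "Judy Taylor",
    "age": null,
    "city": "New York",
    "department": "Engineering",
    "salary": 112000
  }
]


Checking for missing (null) values in 7 records:

  Tina Jones: complete
  Olivia Wilson: complete
  Grace Jones: age
  Alice White: complete
  Eve White: salary
  Olivia Jones: department, salary
  Judy Taylor: age

Per field:
  name: 0 missing
  age: 2 missing
  city: 0 missing
  department: 1 missing
  salary: 2 missing

Total missing values: 5
Records with any missing: 4

5 missing values (age: 2, department: 1, salary: 2); 4 incomplete records


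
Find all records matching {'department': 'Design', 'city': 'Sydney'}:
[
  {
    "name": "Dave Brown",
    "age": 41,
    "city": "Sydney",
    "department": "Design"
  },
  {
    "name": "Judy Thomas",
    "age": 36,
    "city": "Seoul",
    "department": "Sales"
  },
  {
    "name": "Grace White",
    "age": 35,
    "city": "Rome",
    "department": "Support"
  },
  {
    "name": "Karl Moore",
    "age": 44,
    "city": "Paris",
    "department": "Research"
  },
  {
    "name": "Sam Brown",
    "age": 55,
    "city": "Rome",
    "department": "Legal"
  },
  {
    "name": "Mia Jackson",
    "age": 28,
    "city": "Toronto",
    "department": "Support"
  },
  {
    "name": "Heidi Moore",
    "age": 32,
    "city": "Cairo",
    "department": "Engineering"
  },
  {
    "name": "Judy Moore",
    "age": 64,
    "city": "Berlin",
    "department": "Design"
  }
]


Search criteria: {'department': 'Design', 'city': 'Sydney'}

Checking 8 records:
  Dave Brown: {department: Design, city: Sydney} <-- MATCH
  Judy Thomas: {department: Sales, city: Seoul}
  Grace White: {department: Support, city: Rome}
  Karl Moore: {department: Research, city: Paris}
  Sam Brown: {department: Legal, city: Rome}
  Mia Jackson: {department: Support, city: Toronto}
  Heidi Moore: {department: Engineering, city: Cairo}
  Judy Moore: {department: Design, city: Berlin}

Matches: ["Dave Brown"]

["Dave Brown"]


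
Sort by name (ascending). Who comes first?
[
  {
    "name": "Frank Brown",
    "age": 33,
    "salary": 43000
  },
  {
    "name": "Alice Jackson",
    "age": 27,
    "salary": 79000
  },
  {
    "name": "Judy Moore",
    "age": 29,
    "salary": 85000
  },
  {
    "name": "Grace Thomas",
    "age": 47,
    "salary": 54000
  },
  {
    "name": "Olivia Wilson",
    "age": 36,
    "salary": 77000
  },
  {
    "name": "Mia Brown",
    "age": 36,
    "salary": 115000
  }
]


Sort by: name (ascending)

Sorted order:
  1. Alice Jackson (name = Alice Jackson)
  2. Frank Brown (name = Frank Brown)
  3. Grace Thomas (name = Grace Thomas)
  4. Judy Moore (name = Judy Moore)
  5. Mia Brown (name = Mia Brown)
  6. Olivia Wilson (name = Olivia Wilson)

First: Alice Jackson

Alice Jackson


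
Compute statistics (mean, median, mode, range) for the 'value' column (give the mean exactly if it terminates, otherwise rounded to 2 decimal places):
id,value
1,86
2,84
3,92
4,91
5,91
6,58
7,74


Data: [86, 84, 92, 91, 91, 58, 74]
Count: 7
Sum: 576
Mean: 576/7 ≈ 82.29 (rounded to 2 decimal places)
Sorted: [58, 74, 84, 86, 91, 91, 92]
Median: 86.0
Mode: 91 (2 times)
Range: 92 - 58 = 34
Min: 58, Max: 92

mean≈82.29, median=86.0, mode=91, range=34


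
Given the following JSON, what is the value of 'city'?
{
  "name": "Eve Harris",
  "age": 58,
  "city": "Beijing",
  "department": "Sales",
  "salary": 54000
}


Looking up field 'city'
Value: Beijing

Beijing


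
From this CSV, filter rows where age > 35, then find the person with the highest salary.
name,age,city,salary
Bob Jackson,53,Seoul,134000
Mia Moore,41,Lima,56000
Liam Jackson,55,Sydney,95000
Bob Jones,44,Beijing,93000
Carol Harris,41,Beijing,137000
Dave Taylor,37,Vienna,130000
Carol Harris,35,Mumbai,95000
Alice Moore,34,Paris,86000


Filter: age > 35
Sort by: salary (descending)

Filtered records (6):
  Carol Harris, age 41, salary $137000
  Bob Jackson, age 53, salary $134000
  Dave Taylor, age 37, salary $130000
  Liam Jackson, age 55, salary $95000
  Bob Jones, age 44, salary $93000
  Mia Moore, age 41, salary $56000

Highest salary: Carol Harris ($137000)

Carol Harris


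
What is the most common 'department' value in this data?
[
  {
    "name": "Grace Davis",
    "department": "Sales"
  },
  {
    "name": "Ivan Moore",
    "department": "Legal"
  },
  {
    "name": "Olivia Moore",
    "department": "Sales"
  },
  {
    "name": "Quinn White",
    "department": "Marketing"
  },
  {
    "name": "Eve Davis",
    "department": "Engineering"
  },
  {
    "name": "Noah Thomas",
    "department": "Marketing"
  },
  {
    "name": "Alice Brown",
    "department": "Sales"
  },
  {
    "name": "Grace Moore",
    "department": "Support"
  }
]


Counting 'department' values across 8 records:

  Sales: 3 ###
  Marketing: 2 ##
  Legal: 1 #
  Engineering: 1 #
  Support: 1 #

Most common: Sales (3 times)

Sales (3 times)


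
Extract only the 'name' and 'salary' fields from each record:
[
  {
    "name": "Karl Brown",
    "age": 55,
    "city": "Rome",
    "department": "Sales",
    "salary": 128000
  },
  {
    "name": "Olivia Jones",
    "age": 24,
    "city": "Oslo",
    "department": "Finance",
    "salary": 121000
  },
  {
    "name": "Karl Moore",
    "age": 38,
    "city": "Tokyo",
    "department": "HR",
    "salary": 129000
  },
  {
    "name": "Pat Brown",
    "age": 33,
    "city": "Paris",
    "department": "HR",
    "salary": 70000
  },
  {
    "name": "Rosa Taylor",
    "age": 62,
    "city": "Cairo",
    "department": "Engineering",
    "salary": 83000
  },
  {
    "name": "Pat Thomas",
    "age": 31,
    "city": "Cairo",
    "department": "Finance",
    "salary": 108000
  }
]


Original: 6 records with fields: name, age, city, department, salary
Keep: ['name', 'salary']
Drop: ['age', 'city', 'department']
Result: 6 records, 2 fields each

[
  {
    "name": "Karl Brown",
    "salary": 128000
  },
  {
    "name": "Olivia Jones",
    "salary": 121000
  },
  {
    "name": "Karl Moore",
    "salary": 129000
  },
  {
    "name": "Pat Brown",
    "salary": 70000
  },
  {
    "name": "Rosa Taylor",
    "salary": 83000
  },
  {
    "name": "Pat Thomas",
    "salary": 108000
  }
]


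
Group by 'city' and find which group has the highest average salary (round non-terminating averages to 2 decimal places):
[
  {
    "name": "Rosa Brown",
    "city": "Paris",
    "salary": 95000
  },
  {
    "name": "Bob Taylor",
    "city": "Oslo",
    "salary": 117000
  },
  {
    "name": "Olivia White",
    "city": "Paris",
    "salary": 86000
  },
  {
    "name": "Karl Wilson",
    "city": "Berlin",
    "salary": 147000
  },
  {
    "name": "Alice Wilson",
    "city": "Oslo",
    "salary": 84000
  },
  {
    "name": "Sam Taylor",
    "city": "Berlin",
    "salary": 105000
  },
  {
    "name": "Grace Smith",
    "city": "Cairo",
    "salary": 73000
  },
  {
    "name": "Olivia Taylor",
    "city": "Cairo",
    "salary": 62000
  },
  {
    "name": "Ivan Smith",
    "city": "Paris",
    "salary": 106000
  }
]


Group by: city

Groups:
  Berlin: 2 people, avg salary = 252000/2 = $126000
  Cairo: 2 people, avg salary = 135000/2 = $67500
  Oslo: 2 people, avg salary = 201000/2 = $100500
  Paris: 3 people, avg salary = 287000/3 ≈ $95666.67

Highest average salary: Berlin ($126000)

Berlin ($126000)


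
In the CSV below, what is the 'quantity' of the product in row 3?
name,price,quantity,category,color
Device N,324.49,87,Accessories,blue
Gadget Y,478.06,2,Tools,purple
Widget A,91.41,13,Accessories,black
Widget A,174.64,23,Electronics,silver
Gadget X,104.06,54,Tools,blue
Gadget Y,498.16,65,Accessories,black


Query: Row 3 ('Widget A'), column 'quantity'
Value: 13

13


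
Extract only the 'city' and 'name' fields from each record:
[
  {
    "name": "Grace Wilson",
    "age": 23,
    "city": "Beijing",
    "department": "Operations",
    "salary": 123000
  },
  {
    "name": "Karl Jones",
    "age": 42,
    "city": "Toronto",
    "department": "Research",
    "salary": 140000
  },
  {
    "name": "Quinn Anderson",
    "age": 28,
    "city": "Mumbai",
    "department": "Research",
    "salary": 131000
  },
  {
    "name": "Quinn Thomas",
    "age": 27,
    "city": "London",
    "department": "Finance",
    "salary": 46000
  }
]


Original: 4 records with fields: name, age, city, department, salary
Keep: ['city', 'name']
Drop: ['age', 'department', 'salary']
Result: 4 records, 2 fields each

[
  {
    "city": "Beijing",
    "name": "Grace Wilson"
  },
  {
    "city": "Toronto",
    "name": "Karl Jones"
  },
  {
    "city": "Mumbai",
    "name": "Quinn Anderson"
  },
  {
    "city": "London",
    "name": "Quinn Thomas"
  }
]


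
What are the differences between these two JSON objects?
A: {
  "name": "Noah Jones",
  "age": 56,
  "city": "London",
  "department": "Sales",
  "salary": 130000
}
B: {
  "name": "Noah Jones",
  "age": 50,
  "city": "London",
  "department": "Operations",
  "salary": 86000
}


Comparing each field (in key order):
  name: same
  age: DIFFERENT
  city: same
  department: DIFFERENT
  salary: DIFFERENT
Differences:
  age: 56 -> 50
  department: Sales -> Operations
  salary: 130000 -> 86000

3 field(s) changed

3 changes: age, department, salary


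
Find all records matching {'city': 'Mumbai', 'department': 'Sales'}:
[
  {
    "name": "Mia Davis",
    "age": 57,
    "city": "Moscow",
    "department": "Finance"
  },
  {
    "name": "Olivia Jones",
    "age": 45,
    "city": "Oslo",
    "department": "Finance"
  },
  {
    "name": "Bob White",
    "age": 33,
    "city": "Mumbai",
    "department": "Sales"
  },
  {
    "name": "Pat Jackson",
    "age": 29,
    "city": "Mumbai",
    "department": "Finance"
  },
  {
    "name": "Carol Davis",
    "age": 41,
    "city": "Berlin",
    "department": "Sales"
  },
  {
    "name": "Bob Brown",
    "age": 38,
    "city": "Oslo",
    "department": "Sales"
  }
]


Search criteria: {'city': 'Mumbai', 'department': 'Sales'}

Checking 6 records:
  Mia Davis: {city: Moscow, department: Finance}
  Olivia Jones: {city: Oslo, department: Finance}
  Bob White: {city: Mumbai, department: Sales} <-- MATCH
  Pat Jackson: {city: Mumbai, department: Finance}
  Carol Davis: {city: Berlin, department: Sales}
  Bob Brown: {city: Oslo, department: Sales}

Matches: ["Bob White"]

["Bob White"]


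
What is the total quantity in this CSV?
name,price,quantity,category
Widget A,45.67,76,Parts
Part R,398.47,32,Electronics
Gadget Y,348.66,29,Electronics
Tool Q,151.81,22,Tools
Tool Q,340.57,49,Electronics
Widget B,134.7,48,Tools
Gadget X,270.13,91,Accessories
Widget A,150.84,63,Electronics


Computing total quantity:
Values: [76, 32, 29, 22, 49, 48, 91, 63]
Sum = 410

410


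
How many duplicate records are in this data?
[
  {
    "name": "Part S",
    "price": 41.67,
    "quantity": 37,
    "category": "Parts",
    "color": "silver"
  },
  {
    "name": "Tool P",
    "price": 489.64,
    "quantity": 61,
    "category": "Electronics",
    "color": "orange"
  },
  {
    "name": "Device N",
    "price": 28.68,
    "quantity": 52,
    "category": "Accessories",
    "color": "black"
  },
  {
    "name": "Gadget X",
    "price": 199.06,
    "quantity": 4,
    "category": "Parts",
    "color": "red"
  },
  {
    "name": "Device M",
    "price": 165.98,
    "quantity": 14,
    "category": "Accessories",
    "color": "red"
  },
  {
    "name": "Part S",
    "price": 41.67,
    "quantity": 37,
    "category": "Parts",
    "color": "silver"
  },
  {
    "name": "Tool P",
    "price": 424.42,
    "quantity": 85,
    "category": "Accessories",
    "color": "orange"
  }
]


Checking 7 records for duplicates:

  Row 1: Part S ($41.67, qty 37)
  Row 2: Tool P ($489.64, qty 61)
  Row 3: Device N ($28.68, qty 52)
  Row 4: Gadget X ($199.06, qty 4)
  Row 5: Device M ($165.98, qty 14)
  Row 6: Part S ($41.67, qty 37) <-- DUPLICATE
  Row 7: Tool P ($424.42, qty 85)

Duplicates found: 1
Unique records: 6

1 duplicates, 6 unique


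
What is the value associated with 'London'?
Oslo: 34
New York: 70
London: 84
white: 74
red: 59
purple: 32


Looking up key 'London'
Value: 84

84


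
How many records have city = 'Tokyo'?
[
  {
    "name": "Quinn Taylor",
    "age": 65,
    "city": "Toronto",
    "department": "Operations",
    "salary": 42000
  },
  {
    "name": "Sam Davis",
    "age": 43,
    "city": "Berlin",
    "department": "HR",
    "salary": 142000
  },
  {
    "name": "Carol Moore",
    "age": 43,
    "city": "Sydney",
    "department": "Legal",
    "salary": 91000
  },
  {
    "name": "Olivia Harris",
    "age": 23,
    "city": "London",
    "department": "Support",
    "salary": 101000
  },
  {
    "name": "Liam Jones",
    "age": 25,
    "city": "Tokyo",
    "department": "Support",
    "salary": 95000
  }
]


Data: 5 records
Condition: city = 'Tokyo'

Checking each record:
  Quinn Taylor: Toronto
  Sam Davis: Berlin
  Carol Moore: Sydney
  Olivia Harris: London
  Liam Jones: Tokyo MATCH

Count: 1

1


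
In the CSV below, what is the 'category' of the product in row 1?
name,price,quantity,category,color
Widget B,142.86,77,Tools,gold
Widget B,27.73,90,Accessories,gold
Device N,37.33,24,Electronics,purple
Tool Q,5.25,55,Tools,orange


Query: Row 1 ('Widget B'), column 'category'
Value: Tools

Tools


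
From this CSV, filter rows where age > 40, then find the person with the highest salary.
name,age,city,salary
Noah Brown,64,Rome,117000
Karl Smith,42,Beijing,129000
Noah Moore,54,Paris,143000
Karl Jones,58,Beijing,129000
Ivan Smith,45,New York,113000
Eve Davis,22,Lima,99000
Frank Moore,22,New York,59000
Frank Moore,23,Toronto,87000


Filter: age > 40
Sort by: salary (descending)

Filtered records (5):
  Noah Moore, age 54, salary $143000
  Karl Smith, age 42, salary $129000
  Karl Jones, age 58, salary $129000
  Noah Brown, age 64, salary $117000
  Ivan Smith, age 45, salary $113000

Highest salary: Noah Moore ($143000)

Noah Moore


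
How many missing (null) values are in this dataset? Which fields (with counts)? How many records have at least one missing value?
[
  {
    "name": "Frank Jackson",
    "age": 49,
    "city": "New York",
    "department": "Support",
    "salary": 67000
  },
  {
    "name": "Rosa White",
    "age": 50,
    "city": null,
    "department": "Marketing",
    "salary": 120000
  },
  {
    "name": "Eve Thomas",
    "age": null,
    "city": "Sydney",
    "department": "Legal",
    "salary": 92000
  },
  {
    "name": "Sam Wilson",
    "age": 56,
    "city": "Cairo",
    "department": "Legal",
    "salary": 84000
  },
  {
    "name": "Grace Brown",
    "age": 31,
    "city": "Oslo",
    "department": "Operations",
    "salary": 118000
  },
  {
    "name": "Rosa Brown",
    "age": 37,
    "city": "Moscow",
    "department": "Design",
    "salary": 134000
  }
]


Checking for missing (null) values in 6 records:

  Frank Jackson: complete
  Rosa White: city
  Eve Thomas: age
  Sam Wilson: complete
  Grace Brown: complete
  Rosa Brown: complete

Per field:
  name: 0 missing
  age: 1 missing
  city: 1 missing
  department: 0 missing
  salary: 0 missing

Total missing values: 2
Records with any missing: 2

2 missing values (age: 1, city: 1); 2 incomplete records


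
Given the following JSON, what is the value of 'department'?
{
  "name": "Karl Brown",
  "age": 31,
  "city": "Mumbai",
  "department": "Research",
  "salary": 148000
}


Looking up field 'department'
Value: Research

Research


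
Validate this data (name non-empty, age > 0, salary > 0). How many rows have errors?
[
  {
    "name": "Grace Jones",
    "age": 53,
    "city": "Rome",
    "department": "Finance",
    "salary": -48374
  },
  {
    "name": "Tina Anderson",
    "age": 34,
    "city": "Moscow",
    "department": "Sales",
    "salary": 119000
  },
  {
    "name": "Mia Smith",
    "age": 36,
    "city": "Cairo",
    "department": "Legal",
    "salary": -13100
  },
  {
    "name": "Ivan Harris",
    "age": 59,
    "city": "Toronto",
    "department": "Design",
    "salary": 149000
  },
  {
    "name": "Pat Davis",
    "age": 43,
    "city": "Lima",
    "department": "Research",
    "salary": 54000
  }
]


Validating 5 records:
Rules: name non-empty, age > 0, salary > 0

  Row 1 (Grace Jones): negative salary: -48374
  Row 2 (Tina Anderson): OK
  Row 3 (Mia Smith): negative salary: -13100
  Row 4 (Ivan Harris): OK
  Row 5 (Pat Davis): OK

Total errors: 2

2 errors


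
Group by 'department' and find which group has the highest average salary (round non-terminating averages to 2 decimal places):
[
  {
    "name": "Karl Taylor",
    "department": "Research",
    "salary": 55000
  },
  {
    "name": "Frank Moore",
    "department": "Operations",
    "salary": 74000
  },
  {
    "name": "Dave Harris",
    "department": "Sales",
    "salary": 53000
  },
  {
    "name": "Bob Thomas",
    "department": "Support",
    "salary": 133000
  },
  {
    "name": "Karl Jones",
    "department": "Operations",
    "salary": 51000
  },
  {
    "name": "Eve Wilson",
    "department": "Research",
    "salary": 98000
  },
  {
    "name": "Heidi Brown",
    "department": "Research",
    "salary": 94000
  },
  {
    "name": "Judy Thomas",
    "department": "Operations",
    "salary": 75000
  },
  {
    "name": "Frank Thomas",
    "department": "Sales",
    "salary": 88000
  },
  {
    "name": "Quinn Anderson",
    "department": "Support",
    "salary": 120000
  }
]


Group by: department

Groups:
  Operations: 3 people, avg salary = 200000/3 ≈ $66666.67
  Research: 3 people, avg salary = 247000/3 ≈ $82333.33
  Sales: 2 people, avg salary = 141000/2 = $70500
  Support: 2 people, avg salary = 253000/2 = $126500

Highest average salary: Support ($126500)

Support ($126500)


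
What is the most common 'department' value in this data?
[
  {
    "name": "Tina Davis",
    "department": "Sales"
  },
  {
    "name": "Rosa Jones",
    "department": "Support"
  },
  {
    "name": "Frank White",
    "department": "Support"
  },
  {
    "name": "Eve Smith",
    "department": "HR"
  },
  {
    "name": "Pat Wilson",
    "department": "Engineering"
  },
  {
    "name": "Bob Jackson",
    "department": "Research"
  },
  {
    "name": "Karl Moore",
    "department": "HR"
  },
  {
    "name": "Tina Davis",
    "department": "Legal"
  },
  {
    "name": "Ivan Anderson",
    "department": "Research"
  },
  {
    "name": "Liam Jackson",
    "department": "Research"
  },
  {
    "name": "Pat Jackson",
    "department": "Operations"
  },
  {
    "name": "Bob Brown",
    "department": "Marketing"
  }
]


Counting 'department' values across 12 records:

  Research: 3 ###
  Support: 2 ##
  HR: 2 ##
  Sales: 1 #
  Engineering: 1 #
  Legal: 1 #
  Operations: 1 #
  Marketing: 1 #

Most common: Research (3 times)

Research (3 times)


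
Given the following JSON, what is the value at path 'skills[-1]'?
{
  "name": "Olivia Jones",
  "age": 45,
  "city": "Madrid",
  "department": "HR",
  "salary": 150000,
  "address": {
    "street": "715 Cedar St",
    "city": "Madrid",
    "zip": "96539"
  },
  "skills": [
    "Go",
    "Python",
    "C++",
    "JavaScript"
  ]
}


Query: skills[-1]
Path: skills -> last element
Value: JavaScript

JavaScript


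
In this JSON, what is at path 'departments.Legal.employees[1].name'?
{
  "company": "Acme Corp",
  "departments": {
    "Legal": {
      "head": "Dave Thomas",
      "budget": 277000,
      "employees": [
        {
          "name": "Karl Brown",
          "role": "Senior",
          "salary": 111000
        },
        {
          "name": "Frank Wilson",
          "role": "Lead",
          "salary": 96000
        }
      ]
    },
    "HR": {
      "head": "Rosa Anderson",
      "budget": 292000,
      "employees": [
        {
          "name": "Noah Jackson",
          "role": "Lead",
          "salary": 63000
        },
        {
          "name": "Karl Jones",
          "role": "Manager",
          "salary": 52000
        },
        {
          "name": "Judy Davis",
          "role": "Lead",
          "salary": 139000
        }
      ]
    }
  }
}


Path: departments.Legal.employees[1].name

Navigate:
  -> departments
  -> Legal
  -> employees[1].name = 'Frank Wilson'

Frank Wilson


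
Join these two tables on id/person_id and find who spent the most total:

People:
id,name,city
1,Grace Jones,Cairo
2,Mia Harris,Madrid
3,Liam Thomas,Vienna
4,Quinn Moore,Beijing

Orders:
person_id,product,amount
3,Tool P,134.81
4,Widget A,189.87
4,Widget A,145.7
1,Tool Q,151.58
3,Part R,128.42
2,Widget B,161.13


Join on: people.id = orders.person_id

Joined rows:
  Liam Thomas (Vienna) bought Tool P for $134.81
  Quinn Moore (Beijing) bought Widget A for $189.87
  Quinn Moore (Beijing) bought Widget A for $145.7
  Grace Jones (Cairo) bought Tool Q for $151.58
  Liam Thomas (Vienna) bought Part R for $128.42
  Mia Harris (Madrid) bought Widget B for $161.13

Total per person:
  Quinn Moore: $335.57
  Liam Thomas: $263.23
  Mia Harris: $161.13
  Grace Jones: $151.58

Top spender: Quinn Moore ($335.57)

Quinn Moore ($335.57)


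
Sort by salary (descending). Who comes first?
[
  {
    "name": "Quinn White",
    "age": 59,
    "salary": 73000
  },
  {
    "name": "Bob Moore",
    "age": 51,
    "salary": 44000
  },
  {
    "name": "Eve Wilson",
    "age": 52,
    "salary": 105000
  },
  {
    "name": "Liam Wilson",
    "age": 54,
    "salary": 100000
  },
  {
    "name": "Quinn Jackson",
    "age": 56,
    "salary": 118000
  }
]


Sort by: salary (descending)

Sorted order:
  1. Quinn Jackson (salary = 118000)
  2. Eve Wilson (salary = 105000)
  3. Liam Wilson (salary = 100000)
  4. Quinn White (salary = 73000)
  5. Bob Moore (salary = 44000)

First: Quinn Jackson

Quinn Jackson


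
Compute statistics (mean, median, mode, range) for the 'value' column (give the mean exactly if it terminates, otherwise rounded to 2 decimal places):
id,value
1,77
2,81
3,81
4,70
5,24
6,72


Data: [77, 81, 81, 70, 24, 72]
Count: 6
Sum: 405
Mean: 405/6 = 67.5
Sorted: [24, 70, 72, 77, 81, 81]
Median: 74.5
Mode: 81 (2 times)
Range: 81 - 24 = 57
Min: 24, Max: 81

mean=67.5, median=74.5, mode=81, range=57


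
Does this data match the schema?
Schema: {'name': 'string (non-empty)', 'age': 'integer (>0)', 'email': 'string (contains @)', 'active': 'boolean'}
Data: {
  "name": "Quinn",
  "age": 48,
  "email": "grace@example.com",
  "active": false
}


Validating each field against schema:
  name: OK (non-empty string)
  age: OK (positive integer)
  email: OK (string with @)
  active: OK (boolean)

Result: VALID

VALID


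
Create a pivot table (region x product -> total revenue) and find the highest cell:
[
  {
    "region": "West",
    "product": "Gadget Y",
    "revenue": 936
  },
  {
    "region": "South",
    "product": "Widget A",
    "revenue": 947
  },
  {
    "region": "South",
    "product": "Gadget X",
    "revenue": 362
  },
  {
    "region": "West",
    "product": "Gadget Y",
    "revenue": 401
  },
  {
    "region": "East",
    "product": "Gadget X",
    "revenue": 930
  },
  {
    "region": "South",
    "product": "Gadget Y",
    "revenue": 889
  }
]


Pivot: region (rows) x product (columns) -> total revenue

     Gadget X      Gadget Y      Widget A    
East           930             0             0  
South          362           889           947  
West             0          1337             0  

Highest: West / Gadget Y = $1337

West / Gadget Y = $1337
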